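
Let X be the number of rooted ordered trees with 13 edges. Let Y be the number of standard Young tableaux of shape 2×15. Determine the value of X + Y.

Rooted ordered trees with n edges are counted by C_n; here n = 13. So X = C_13 = 742900.
By the hook-length formula (or a Dyck-path bijection), SYT of shape 2×15 number C_15. So Y = C_15 = 9694845.
X + Y = 742900 + 9694845 = 10437745.

10437745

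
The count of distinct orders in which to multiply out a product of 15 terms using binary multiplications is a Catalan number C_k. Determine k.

Ways to associate a product of 15 factors correspond to binary trees on 15 leaves, so the count is C_14.

14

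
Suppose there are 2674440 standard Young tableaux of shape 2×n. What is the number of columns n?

14

Standard Young tableaux of shape 2×n are counted by C_n, and C_14 = 2674440.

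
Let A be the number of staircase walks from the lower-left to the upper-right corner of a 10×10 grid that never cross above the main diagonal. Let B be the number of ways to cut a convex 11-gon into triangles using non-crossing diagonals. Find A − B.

11934

Sub-diagonal monotone paths from (0,0) to (10,10) biject with Dyck paths of semilength 10, giving C_10. So A = C_10 = 16796.
A convex 11-gon is triangulated into 9 triangles, and the number of such triangulations is the Catalan number C_{11−2} = C_9. So B = C_9 = 4862.
A − B = 16796 − 4862 = 11934.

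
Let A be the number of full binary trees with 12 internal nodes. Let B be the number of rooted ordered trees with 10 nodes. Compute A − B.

203150

Full binary trees with n internal nodes are counted by C_n; here n = 12. So A = C_12 = 208012.
Rooted ordered (plane) trees on m nodes have m−1 edges and are counted by C_{m−1}; m = 10 gives C_9. So B = C_9 = 4862.
A − B = 208012 − 4862 = 203150.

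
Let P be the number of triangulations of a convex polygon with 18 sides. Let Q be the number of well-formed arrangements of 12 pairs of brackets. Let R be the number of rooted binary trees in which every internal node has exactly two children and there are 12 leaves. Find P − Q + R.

A convex 18-gon is triangulated into 16 triangles, and the number of such triangulations is the Catalan number C_{18−2} = C_16. So P = C_16 = 35357670.
A balanced arrangement of 12 bracket pairs is a Dyck word of semilength 12, so the count is C_12. So Q = C_12 = 208012.
Full binary trees with 12 leaves have 12−1 = 11 internal nodes, so there are C_11 of them. So R = C_11 = 58786.
P − Q + R = 35357670 − 208012 + 58786 = 35208444.

35208444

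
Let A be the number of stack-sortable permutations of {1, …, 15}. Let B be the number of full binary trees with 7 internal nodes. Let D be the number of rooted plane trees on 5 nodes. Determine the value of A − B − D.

By Knuth's characterisation, the stack-sortable permutations of length 15 are the 231-avoiders, numbering C_15. So A = C_15 = 9694845.
The number of full binary trees on 7 internal nodes is the Catalan number C_7. So B = C_7 = 429.
Rooted ordered (plane) trees on m nodes have m−1 edges and are counted by C_{m−1}; m = 5 gives C_4. So D = C_4 = 14.
A − B − D = 9694845 − 429 − 14 = 9694402.

9694402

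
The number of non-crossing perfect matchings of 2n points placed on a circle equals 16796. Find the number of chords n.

10

Non-crossing pairings of 2n points on a circle are counted by C_n. The Catalan number equal to 16796 is C_10.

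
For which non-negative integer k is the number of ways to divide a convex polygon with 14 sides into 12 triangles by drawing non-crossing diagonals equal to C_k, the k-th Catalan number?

The number of triangulations of a 14-gon is the Catalan number C_12 (index = sides − 2).

12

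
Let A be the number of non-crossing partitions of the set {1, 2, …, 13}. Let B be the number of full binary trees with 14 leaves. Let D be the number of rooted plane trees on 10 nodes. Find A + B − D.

The non-crossing partitions of [13] form a lattice of size C_13. So A = C_13 = 742900.
A full binary tree with L leaves has L−1 internal nodes and is counted by C_{L−1}; L = 14 gives C_13. So B = C_13 = 742900.
A rooted plane tree on 10 nodes has 9 edges, and such trees are counted by C_9. So D = C_9 = 4862.
A + B − D = 742900 + 742900 − 4862 = 1480938.

1480938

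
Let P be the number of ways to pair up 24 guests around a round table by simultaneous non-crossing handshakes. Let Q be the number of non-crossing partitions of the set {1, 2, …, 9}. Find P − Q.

203150

Non-crossing handshake pairings of 2n people are counted by C_n; 24 people gives n = 12. So P = C_12 = 208012.
The non-crossing partitions of [9] form a lattice of size C_9. So Q = C_9 = 4862.
P − Q = 208012 − 4862 = 203150.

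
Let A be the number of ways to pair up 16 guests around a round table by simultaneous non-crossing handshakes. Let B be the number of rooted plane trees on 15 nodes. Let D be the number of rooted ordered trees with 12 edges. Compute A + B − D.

2467858

With 16 = 2·8 people, non-crossing handshake pairings are non-crossing perfect matchings on a circle, counted by C_8. So A = C_8 = 1430.
A rooted plane tree on 15 nodes has 14 edges, and such trees are counted by C_14. So B = C_14 = 2674440.
A rooted plane tree with 12 edges has 13 nodes, and the count is C_12. So D = C_12 = 208012.
A + B − D = 1430 + 2674440 − 208012 = 2467858.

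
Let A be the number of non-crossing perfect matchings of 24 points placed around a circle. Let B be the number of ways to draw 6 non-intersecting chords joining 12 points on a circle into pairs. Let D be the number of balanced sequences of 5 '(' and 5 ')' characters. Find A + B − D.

Non-crossing perfect matchings of 2n points on a circle are counted by C_n; with 24 points, n = 12. So A = C_12 = 208012.
Non-crossing perfect matchings of 2n points on a circle are counted by C_n; with 12 points, n = 6. So B = C_6 = 132.
A balanced arrangement of 5 bracket pairs is a Dyck word of semilength 5, so the count is C_5. So D = C_5 = 42.
A + B − D = 208012 + 132 − 42 = 208102.

208102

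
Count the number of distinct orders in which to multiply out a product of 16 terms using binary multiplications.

Ways to associate a product of 16 factors correspond to binary trees on 16 leaves, so the count is C_15.
C_15 = C_14 · 2(2·14+1)/(14+2) = 2674440 · 58/16 = 9694845.

9694845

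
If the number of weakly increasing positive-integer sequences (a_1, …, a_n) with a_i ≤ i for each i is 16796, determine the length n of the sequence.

Such sub-staircase sequences of length n are counted by C_n, and C_10 = 16796.

10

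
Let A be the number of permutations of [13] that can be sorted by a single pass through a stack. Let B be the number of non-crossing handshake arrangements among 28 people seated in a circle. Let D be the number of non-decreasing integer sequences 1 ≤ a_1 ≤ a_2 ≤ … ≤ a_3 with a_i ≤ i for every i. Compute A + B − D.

Stack-sortable permutations are exactly the 231-avoiding ones, counted by C_n; here n = 13. So A = C_13 = 742900.
Non-crossing handshake pairings of 2n people are counted by C_n; 28 people gives n = 14. So B = C_14 = 2674440.
Such sub-staircase sequences of length n are counted by C_n; here n = 3. So D = C_3 = 5.
A + B − D = 742900 + 2674440 − 5 = 3417335.

3417335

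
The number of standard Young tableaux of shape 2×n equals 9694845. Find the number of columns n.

Standard Young tableaux of shape 2×n are counted by C_n. The Catalan number equal to 9694845 is C_15.

15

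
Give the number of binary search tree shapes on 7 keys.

Binary trees (left/right distinguished) on n nodes are counted by C_n; here n = 7.
C_7 = 429.

429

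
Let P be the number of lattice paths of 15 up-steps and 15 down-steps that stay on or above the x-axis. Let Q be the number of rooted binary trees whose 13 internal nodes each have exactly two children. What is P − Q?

8951945

A Dyck path with 15 up-steps and 15 down-steps has semilength 15, so there are C_15 of them. So P = C_15 = 9694845.
Full binary trees with n internal nodes are counted by C_n; here n = 13. So Q = C_13 = 742900.
P − Q = 9694845 − 742900 = 8951945.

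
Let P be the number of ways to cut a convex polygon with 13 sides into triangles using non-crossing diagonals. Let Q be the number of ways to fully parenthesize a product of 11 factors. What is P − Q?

The number of triangulations of a 13-gon is the Catalan number C_11 (index = sides − 2). So P = C_11 = 58786.
Bracketing 11 factors into binary products is counted by C_{11−1} = C_10. So Q = C_10 = 16796.
P − Q = 58786 − 16796 = 41990.

41990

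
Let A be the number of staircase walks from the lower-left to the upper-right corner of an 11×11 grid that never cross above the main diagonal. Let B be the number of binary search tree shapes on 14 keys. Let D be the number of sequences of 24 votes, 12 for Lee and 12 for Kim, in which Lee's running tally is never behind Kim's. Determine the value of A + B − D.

Monotone paths in an n×n grid that stay weakly below the diagonal are counted by C_n; here n = 11. So A = C_11 = 58786.
Rooted binary trees with 14 nodes (each child slot possibly empty) number C_14. So B = C_14 = 2674440.
Ballot sequences with n votes each where one side never trails are Dyck words, counted by C_n; here n = 12. So D = C_12 = 208012.
A + B − D = 58786 + 2674440 − 208012 = 2525214.

2525214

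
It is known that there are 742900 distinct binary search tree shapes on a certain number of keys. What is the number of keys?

13

Binary search tree shapes on n keys are counted by C_n; 742900 = C_13.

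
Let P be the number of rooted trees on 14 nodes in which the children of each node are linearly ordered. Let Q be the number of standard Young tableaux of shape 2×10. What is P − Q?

A rooted plane tree on 14 nodes has 13 edges, and such trees are counted by C_13. So P = C_13 = 742900.
Standard Young tableaux of shape 2×n are counted by C_n; here n = 10. So Q = C_10 = 16796.
P − Q = 742900 − 16796 = 726104.

726104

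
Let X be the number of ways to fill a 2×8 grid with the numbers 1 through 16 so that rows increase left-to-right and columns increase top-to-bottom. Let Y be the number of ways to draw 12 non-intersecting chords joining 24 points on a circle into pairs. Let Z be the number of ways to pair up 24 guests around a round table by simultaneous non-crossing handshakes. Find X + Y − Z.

1430

Standard Young tableaux of shape 2×n are counted by C_n; here n = 8. So X = C_8 = 1430.
Pairing 24 circle points by 12 non-crossing chords gives C_12 matchings. So Y = C_12 = 208012.
Non-crossing handshake pairings of 2n people are counted by C_n; 24 people gives n = 12. So Z = C_12 = 208012.
X + Y − Z = 1430 + 208012 − 208012 = 1430.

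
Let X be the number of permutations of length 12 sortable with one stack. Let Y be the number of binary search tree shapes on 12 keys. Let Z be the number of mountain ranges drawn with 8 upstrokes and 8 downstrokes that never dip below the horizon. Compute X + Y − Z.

By Knuth's characterisation, the stack-sortable permutations of length 12 are the 231-avoiders, numbering C_12. So X = C_12 = 208012.
There are C_n binary search tree shapes on n keys; with n = 12 that is C_12. So Y = C_12 = 208012.
Dyck paths of semilength n (length 2n) are counted by C_n; here n = 8. So Z = C_8 = 1430.
X + Y − Z = 208012 + 208012 − 1430 = 414594.

414594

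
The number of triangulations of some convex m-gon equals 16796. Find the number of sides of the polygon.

12

Triangulations of a convex m-gon are counted by C_{m−2}. The Catalan number equal to 16796 is C_10.
So m − 2 = 10, giving m = 12 sides.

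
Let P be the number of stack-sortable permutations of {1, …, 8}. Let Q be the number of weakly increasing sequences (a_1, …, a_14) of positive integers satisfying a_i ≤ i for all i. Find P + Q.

By Knuth's characterisation, the stack-sortable permutations of length 8 are the 231-avoiders, numbering C_8. So P = C_8 = 1430.
Weakly increasing sequences with a_i ≤ i biject with Dyck paths of semilength 14, so there are C_14. So Q = C_14 = 2674440.
P + Q = 1430 + 2674440 = 2675870.

2675870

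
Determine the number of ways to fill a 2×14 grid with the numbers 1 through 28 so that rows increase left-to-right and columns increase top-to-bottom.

Standard Young tableaux of shape 2×n are counted by C_n; here n = 14.
C_14 = C(28,14)/15 = 40116600/15 = 2674440.

2674440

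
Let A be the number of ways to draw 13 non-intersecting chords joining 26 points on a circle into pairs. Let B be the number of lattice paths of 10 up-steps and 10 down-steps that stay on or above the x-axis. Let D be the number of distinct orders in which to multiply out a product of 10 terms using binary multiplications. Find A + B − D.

Non-crossing perfect matchings of 2n points on a circle are counted by C_n; with 26 points, n = 13. So A = C_13 = 742900.
A Dyck path with 10 up-steps and 10 down-steps has semilength 10, so there are C_10 of them. So B = C_10 = 16796.
Bracketing 10 factors into binary products is counted by C_{10−1} = C_9. So D = C_9 = 4862.
A + B − D = 742900 + 16796 − 4862 = 754834.

754834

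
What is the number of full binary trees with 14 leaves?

A full binary tree with L leaves has L−1 internal nodes and is counted by C_{L−1}; L = 14 gives C_13.
C_13 = 742900.

742900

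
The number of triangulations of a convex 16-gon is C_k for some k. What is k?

A convex 16-gon is triangulated into 14 triangles, and the number of such triangulations is the Catalan number C_{16−2} = C_14.

14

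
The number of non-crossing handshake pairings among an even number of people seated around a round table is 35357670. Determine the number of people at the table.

Non-crossing handshake pairings of 2n people are counted by C_n; 35357670 = C_16.
So n = 16, and there are 2n = 32 people.

32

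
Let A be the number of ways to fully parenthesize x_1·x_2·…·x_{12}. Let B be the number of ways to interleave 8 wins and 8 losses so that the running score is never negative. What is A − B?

57356

Ways to associate a product of 12 factors correspond to binary trees on 12 leaves, so the count is C_11. So A = C_11 = 58786.
Ballot sequences with n votes each where one side never trails are Dyck words, counted by C_n; here n = 8. So B = C_8 = 1430.
A − B = 58786 − 1430 = 57356.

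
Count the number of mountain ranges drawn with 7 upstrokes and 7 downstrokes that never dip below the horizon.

429

Dyck paths of semilength n (length 2n) are counted by C_n; here n = 7.
C_7 = C(14,7)/8 = 3432/8 = 429.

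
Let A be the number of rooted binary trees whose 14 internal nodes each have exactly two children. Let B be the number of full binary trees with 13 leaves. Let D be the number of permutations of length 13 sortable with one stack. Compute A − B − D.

1723528

The number of full binary trees on 14 internal nodes is the Catalan number C_14. So A = C_14 = 2674440.
Full binary trees with 13 leaves have 13−1 = 12 internal nodes, so there are C_12 of them. So B = C_12 = 208012.
By Knuth's characterisation, the stack-sortable permutations of length 13 are the 231-avoiders, numbering C_13. So D = C_13 = 742900.
A − B − D = 2674440 − 208012 − 742900 = 1723528.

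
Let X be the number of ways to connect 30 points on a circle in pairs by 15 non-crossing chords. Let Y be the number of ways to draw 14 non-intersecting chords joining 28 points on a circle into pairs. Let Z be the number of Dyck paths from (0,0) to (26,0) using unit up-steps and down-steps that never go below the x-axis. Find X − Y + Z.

7763305

Non-crossing perfect matchings of 2n points on a circle are counted by C_n; with 30 points, n = 15. So X = C_15 = 9694845.
Pairing 28 circle points by 14 non-crossing chords gives C_14 matchings. So Y = C_14 = 2674440.
A Dyck path with 13 up-steps and 13 down-steps has semilength 13, so there are C_13 of them. So Z = C_13 = 742900.
X − Y + Z = 9694845 − 2674440 + 742900 = 7763305.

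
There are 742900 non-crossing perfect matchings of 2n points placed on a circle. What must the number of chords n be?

13

Non-crossing pairings of 2n points on a circle are counted by C_n. The Catalan number equal to 742900 is C_13.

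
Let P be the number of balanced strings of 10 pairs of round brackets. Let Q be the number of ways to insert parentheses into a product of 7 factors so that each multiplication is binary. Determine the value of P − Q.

A balanced arrangement of 10 bracket pairs is a Dyck word of semilength 10, so the count is C_10. So P = C_10 = 16796.
Parenthesizations of m factors correspond to full binary trees with m leaves, counted by C_{m−1}; m = 7 gives C_6. So Q = C_6 = 132.
P − Q = 16796 − 132 = 16664.

16664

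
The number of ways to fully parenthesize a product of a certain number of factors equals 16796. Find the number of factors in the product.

11

Parenthesizations of m factors are counted by C_{m−1}, and C_10 = 16796.
So the index is 10, and the number of factors is 10 + 1 = 11.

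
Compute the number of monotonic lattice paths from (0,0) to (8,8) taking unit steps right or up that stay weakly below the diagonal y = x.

Monotone paths in an n×n grid that stay weakly below the diagonal are counted by C_n; here n = 8.
C_8 = C(16,8)/9 = 12870/9 = 1430.

1430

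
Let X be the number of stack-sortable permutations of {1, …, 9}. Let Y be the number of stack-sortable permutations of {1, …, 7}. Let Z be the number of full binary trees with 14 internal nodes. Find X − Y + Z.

2678873

By Knuth's characterisation, the stack-sortable permutations of length 9 are the 231-avoiders, numbering C_9. So X = C_9 = 4862.
By Knuth's characterisation, the stack-sortable permutations of length 7 are the 231-avoiders, numbering C_7. So Y = C_7 = 429.
Full binary trees with n internal nodes are counted by C_n; here n = 14. So Z = C_14 = 2674440.
X − Y + Z = 4862 − 429 + 2674440 = 2678873.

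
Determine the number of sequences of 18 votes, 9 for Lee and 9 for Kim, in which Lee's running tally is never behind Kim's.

Reading a vote for the leader as '(' and for the other as ')' turns such a sequence into a balanced string of 9 pairs, so the count is C_9.
C_9 = C(18,9)/10 = 48620/10 = 4862.

4862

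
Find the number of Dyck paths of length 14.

429

A Dyck path with 7 up-steps and 7 down-steps has semilength 7, so there are C_7 of them.
C_7 = 429.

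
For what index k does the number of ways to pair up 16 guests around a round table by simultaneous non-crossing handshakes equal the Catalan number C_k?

8

With 16 = 2·8 people, non-crossing handshake pairings are non-crossing perfect matchings on a circle, counted by C_8.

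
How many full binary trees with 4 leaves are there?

5

A full binary tree with L leaves has L−1 internal nodes and is counted by C_{L−1}; L = 4 gives C_3.
C_3 = C(6,3)/4 = 20/4 = 5.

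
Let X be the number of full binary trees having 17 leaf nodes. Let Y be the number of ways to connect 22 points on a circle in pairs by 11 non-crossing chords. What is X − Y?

35298884

A full binary tree with L leaves has L−1 internal nodes and is counted by C_{L−1}; L = 17 gives C_16. So X = C_16 = 35357670.
Pairing 22 circle points by 11 non-crossing chords gives C_11 matchings. So Y = C_11 = 58786.
X − Y = 35357670 − 58786 = 35298884.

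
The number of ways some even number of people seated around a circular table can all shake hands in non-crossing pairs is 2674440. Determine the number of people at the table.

28

Non-crossing handshake pairings of 2n people are counted by C_n, and C_14 = 2674440.
So n = 14, and there are 2n = 28 people.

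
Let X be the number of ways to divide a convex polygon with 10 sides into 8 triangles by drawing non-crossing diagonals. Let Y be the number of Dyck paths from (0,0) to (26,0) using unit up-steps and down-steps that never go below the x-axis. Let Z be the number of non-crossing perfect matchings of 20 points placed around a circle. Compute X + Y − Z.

Triangulations of a convex m-gon are counted by C_{m−2}; with m = 10 this is C_8. So X = C_8 = 1430.
Paths of 13 up- and 13 down-steps that never dip below the axis are Dyck paths; their count is C_13. So Y = C_13 = 742900.
Pairing 20 circle points by 10 non-crossing chords gives C_10 matchings. So Z = C_10 = 16796.
X + Y − Z = 1430 + 742900 − 16796 = 727534.

727534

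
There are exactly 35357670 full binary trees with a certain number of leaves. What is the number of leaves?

Full binary trees with L leaves are counted by C_{L−1}. Since C_16 = 35357670, the index is 16.
So the index is 16, and the number of leaves is 16 + 1 = 17.

17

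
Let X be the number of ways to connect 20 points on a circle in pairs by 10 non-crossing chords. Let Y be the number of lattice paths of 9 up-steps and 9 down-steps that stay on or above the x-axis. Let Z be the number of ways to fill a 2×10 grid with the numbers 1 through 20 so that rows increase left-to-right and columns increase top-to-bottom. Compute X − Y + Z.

Non-crossing perfect matchings of 2n points on a circle are counted by C_n; with 20 points, n = 10. So X = C_10 = 16796.
A Dyck path with 9 up-steps and 9 down-steps has semilength 9, so there are C_9 of them. So Y = C_9 = 4862.
Standard Young tableaux of shape 2×n are counted by C_n; here n = 10. So Z = C_10 = 16796.
X − Y + Z = 16796 − 4862 + 16796 = 28730.

28730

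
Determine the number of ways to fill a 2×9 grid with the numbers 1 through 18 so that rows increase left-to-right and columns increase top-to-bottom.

Standard Young tableaux of shape 2×n are counted by C_n; here n = 9.
C_9 = C(18,9)/10 = 48620/10 = 4862.

4862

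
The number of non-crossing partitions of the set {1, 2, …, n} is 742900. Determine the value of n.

13

Non-crossing partitions of [n] are counted by C_n; 742900 = C_13.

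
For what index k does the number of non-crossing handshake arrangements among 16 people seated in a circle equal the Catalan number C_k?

8

With 16 = 2·8 people, non-crossing handshake pairings are non-crossing perfect matchings on a circle, counted by C_8.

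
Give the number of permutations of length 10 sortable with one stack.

Stack-sortable permutations are exactly the 231-avoiding ones, counted by C_n; here n = 10.
C_10 = C_9 · 2(2·9+1)/(9+2) = 4862 · 38/11 = 16796.

16796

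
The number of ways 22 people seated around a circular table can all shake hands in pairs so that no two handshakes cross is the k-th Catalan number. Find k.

11

With 22 = 2·11 people, non-crossing handshake pairings are non-crossing perfect matchings on a circle, counted by C_11.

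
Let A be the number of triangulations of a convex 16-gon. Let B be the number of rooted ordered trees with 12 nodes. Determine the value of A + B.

A convex 16-gon is triangulated into 14 triangles, and the number of such triangulations is the Catalan number C_{16−2} = C_14. So A = C_14 = 2674440.
Rooted ordered (plane) trees on m nodes have m−1 edges and are counted by C_{m−1}; m = 12 gives C_11. So B = C_11 = 58786.
A + B = 2674440 + 58786 = 2733226.

2733226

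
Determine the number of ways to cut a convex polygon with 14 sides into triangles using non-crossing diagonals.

A convex 14-gon is triangulated into 12 triangles, and the number of such triangulations is the Catalan number C_{14−2} = C_12.
C_12 = C(24,12)/13 = 2704156/13 = 208012.

208012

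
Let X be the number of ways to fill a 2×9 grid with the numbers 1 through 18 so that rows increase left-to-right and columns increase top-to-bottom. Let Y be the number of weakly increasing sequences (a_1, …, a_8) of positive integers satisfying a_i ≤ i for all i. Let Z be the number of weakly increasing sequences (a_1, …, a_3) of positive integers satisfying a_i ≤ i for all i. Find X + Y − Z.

6287

Standard Young tableaux of shape 2×n are counted by C_n; here n = 9. So X = C_9 = 4862.
Weakly increasing sequences with a_i ≤ i biject with Dyck paths of semilength 8, so there are C_8. So Y = C_8 = 1430.
Weakly increasing sequences with a_i ≤ i biject with Dyck paths of semilength 3, so there are C_3. So Z = C_3 = 5.
X + Y − Z = 4862 + 1430 − 5 = 6287.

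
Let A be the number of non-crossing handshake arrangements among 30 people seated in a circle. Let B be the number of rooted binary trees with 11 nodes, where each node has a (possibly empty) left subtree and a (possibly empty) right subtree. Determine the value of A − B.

With 30 = 2·15 people, non-crossing handshake pairings are non-crossing perfect matchings on a circle, counted by C_15. So A = C_15 = 9694845.
Rooted binary trees with 11 nodes (each child slot possibly empty) number C_11. So B = C_11 = 58786.
A − B = 9694845 − 58786 = 9636059.

9636059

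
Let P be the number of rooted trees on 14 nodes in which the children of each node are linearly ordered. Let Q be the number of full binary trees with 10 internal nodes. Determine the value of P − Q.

726104

A rooted plane tree on 14 nodes has 13 edges, and such trees are counted by C_13. So P = C_13 = 742900.
Full binary trees with n internal nodes are counted by C_n; here n = 10. So Q = C_10 = 16796.
P − Q = 742900 − 16796 = 726104.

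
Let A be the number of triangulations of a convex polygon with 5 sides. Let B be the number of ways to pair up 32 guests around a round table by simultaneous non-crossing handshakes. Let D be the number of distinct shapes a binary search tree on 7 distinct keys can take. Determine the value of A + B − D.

35357246

Triangulations of a convex m-gon are counted by C_{m−2}; with m = 5 this is C_3. So A = C_3 = 5.
Non-crossing handshake pairings of 2n people are counted by C_n; 32 people gives n = 16. So B = C_16 = 35357670.
Binary trees (left/right distinguished) on n nodes are counted by C_n; here n = 7. So D = C_7 = 429.
A + B − D = 5 + 35357670 − 429 = 35357246.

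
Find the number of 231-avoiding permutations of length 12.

208012

Permutations of [n] avoiding any single length-3 pattern are counted by C_n; here n = 12.
C_12 = C(24,12)/13 = 2704156/13 = 208012.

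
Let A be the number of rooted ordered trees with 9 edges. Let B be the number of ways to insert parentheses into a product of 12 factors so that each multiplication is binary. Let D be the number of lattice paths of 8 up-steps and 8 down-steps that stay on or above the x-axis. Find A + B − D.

A rooted plane tree with 9 edges has 10 nodes, and the count is C_9. So A = C_9 = 4862.
Bracketing 12 factors into binary products is counted by C_{12−1} = C_11. So B = C_11 = 58786.
Dyck paths of semilength n (length 2n) are counted by C_n; here n = 8. So D = C_8 = 1430.
A + B − D = 4862 + 58786 − 1430 = 62218.

62218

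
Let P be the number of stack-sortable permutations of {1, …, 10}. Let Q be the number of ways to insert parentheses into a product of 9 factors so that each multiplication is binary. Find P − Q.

Stack-sortable permutations are exactly the 231-avoiding ones, counted by C_n; here n = 10. So P = C_10 = 16796.
Bracketing 9 factors into binary products is counted by C_{9−1} = C_8. So Q = C_8 = 1430.
P − Q = 16796 − 1430 = 15366.

15366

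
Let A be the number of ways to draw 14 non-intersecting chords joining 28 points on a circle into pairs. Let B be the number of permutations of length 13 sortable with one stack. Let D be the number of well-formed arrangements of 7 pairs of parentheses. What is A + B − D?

3416911

Pairing 28 circle points by 14 non-crossing chords gives C_14 matchings. So A = C_14 = 2674440.
Stack-sortable permutations are exactly the 231-avoiding ones, counted by C_n; here n = 13. So B = C_13 = 742900.
With 7 pairs the number of balanced bracket strings is the Catalan number C_7. So D = C_7 = 429.
A + B − D = 2674440 + 742900 − 429 = 3416911.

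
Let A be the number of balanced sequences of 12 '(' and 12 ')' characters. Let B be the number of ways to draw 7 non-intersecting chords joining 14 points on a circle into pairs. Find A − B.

207583

Balanced strings of n pairs of brackets are counted by C_n; here n = 12. So A = C_12 = 208012.
Non-crossing perfect matchings of 2n points on a circle are counted by C_n; with 14 points, n = 7. So B = C_7 = 429.
A − B = 208012 − 429 = 207583.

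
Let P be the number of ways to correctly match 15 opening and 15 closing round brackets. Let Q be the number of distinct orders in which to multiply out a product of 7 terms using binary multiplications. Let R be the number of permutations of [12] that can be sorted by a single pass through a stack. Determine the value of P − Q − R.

Balanced strings of n pairs of brackets are counted by C_n; here n = 15. So P = C_15 = 9694845.
Bracketing 7 factors into binary products is counted by C_{7−1} = C_6. So Q = C_6 = 132.
Stack-sortable permutations are exactly the 231-avoiding ones, counted by C_n; here n = 12. So R = C_12 = 208012.
P − Q − R = 9694845 − 132 − 208012 = 9486701.

9486701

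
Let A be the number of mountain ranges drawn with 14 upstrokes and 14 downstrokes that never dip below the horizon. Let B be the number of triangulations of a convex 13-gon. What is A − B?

Dyck paths of semilength n (length 2n) are counted by C_n; here n = 14. So A = C_14 = 2674440.
A convex 13-gon is triangulated into 11 triangles, and the number of such triangulations is the Catalan number C_{13−2} = C_11. So B = C_11 = 58786.
A − B = 2674440 − 58786 = 2615654.

2615654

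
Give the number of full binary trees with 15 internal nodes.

The number of full binary trees on 15 internal nodes is the Catalan number C_15.
C_15 = C_14 · 2(2·14+1)/(14+2) = 2674440 · 58/16 = 9694845.

9694845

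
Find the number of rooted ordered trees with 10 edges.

Rooted ordered trees with n edges are counted by C_n; here n = 10.
C_10 = C(20,10)/11 = 184756/11 = 16796.

16796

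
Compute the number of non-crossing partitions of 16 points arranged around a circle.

Non-crossing partitions of an n-element set are counted by C_n; here n = 16.
C_16 = C_15 · 2(2·15+1)/(15+2) = 9694845 · 62/17 = 35357670.

35357670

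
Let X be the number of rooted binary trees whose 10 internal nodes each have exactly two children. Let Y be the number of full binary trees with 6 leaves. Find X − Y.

16754

The number of full binary trees on 10 internal nodes is the Catalan number C_10. So X = C_10 = 16796.
Full binary trees with 6 leaves have 6−1 = 5 internal nodes, so there are C_5 of them. So Y = C_5 = 42.
X − Y = 16796 − 42 = 16754.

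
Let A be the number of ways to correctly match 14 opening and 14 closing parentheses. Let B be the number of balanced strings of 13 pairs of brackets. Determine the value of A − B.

With 14 pairs the number of balanced bracket strings is the Catalan number C_14. So A = C_14 = 2674440.
Balanced strings of n pairs of brackets are counted by C_n; here n = 13. So B = C_13 = 742900.
A − B = 2674440 − 742900 = 1931540.

1931540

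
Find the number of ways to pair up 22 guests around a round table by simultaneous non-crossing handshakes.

58786

With 22 = 2·11 people, non-crossing handshake pairings are non-crossing perfect matchings on a circle, counted by C_11.
C_11 = C_10 · 2(2·10+1)/(10+2) = 16796 · 42/12 = 58786.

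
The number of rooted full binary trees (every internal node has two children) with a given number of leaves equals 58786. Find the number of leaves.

Full binary trees with L leaves are counted by C_{L−1}. The Catalan number equal to 58786 is C_11.
So the index is 11, and the number of leaves is 11 + 1 = 12.

12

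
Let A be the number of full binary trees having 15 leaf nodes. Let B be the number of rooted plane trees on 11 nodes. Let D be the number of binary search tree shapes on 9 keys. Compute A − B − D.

2652782

Full binary trees with 15 leaves have 15−1 = 14 internal nodes, so there are C_14 of them. So A = C_14 = 2674440.
Rooted ordered (plane) trees on m nodes have m−1 edges and are counted by C_{m−1}; m = 11 gives C_10. So B = C_10 = 16796.
There are C_n binary search tree shapes on n keys; with n = 9 that is C_9. So D = C_9 = 4862.
A − B − D = 2674440 − 16796 − 4862 = 2652782.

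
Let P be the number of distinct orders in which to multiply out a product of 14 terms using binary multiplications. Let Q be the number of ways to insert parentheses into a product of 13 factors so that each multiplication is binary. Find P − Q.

Ways to associate a product of 14 factors correspond to binary trees on 14 leaves, so the count is C_13. So P = C_13 = 742900.
Parenthesizations of m factors correspond to full binary trees with m leaves, counted by C_{m−1}; m = 13 gives C_12. So Q = C_12 = 208012.
P − Q = 742900 − 208012 = 534888.

534888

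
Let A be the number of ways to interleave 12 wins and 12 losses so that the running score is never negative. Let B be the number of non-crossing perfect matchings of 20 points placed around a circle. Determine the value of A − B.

191216

Reading a vote for the leader as '(' and for the other as ')' turns such a sequence into a balanced string of 12 pairs, so the count is C_12. So A = C_12 = 208012.
Pairing 20 circle points by 10 non-crossing chords gives C_10 matchings. So B = C_10 = 16796.
A − B = 208012 − 16796 = 191216.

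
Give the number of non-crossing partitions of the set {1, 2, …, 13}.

742900

The non-crossing partitions of [13] form a lattice of size C_13.
C_13 = C_12 · 2(2·12+1)/(12+2) = 208012 · 50/14 = 742900.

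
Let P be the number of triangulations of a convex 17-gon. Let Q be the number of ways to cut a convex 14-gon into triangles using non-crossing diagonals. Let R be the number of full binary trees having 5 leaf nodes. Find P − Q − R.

9486819

Triangulations of a convex m-gon are counted by C_{m−2}; with m = 17 this is C_15. So P = C_15 = 9694845.
A convex 14-gon is triangulated into 12 triangles, and the number of such triangulations is the Catalan number C_{14−2} = C_12. So Q = C_12 = 208012.
Full binary trees with 5 leaves have 5−1 = 4 internal nodes, so there are C_4 of them. So R = C_4 = 14.
P − Q − R = 9694845 − 208012 − 14 = 9486819.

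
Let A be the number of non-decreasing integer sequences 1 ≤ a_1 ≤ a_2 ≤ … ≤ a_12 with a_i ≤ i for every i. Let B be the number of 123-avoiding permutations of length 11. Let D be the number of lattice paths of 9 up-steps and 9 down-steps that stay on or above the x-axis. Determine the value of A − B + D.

Weakly increasing sequences with a_i ≤ i biject with Dyck paths of semilength 12, so there are C_12. So A = C_12 = 208012.
Permutations of [n] avoiding any single length-3 pattern are counted by C_n; here n = 11. So B = C_11 = 58786.
Paths of 9 up- and 9 down-steps that never dip below the axis are Dyck paths; their count is C_9. So D = C_9 = 4862.
A − B + D = 208012 − 58786 + 4862 = 154088.

154088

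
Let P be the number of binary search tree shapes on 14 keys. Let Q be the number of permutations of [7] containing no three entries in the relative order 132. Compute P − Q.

2674011

There are C_n binary search tree shapes on n keys; with n = 14 that is C_14. So P = C_14 = 2674440.
For any fixed pattern of length 3, the pattern-avoiding permutations of [7] number C_7. So Q = C_7 = 429.
P − Q = 2674440 − 429 = 2674011.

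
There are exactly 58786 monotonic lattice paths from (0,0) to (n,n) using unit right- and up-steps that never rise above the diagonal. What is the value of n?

Such diagonal-avoiding paths in an n×n grid are counted by C_n; 58786 = C_11.

11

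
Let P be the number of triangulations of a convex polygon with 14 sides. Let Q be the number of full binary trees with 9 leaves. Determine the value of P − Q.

206582

Triangulations of a convex m-gon are counted by C_{m−2}; with m = 14 this is C_12. So P = C_12 = 208012.
Full binary trees with 9 leaves have 9−1 = 8 internal nodes, so there are C_8 of them. So Q = C_8 = 1430.
P − Q = 208012 − 1430 = 206582.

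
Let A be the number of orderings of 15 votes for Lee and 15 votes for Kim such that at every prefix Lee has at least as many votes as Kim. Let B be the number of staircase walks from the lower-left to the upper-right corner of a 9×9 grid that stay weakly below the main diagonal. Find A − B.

Reading a vote for the leader as '(' and for the other as ')' turns such a sequence into a balanced string of 15 pairs, so the count is C_15. So A = C_15 = 9694845.
Sub-diagonal monotone paths from (0,0) to (9,9) biject with Dyck paths of semilength 9, giving C_9. So B = C_9 = 4862.
A − B = 9694845 − 4862 = 9689983.

9689983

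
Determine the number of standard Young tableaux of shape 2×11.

58786

Standard Young tableaux of shape 2×n are counted by C_n; here n = 11.
C_11 = C(22,11)/12 = 705432/12 = 58786.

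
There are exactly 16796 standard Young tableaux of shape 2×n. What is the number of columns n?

10

Standard Young tableaux of shape 2×n are counted by C_n. Since C_10 = 16796, the index is 10.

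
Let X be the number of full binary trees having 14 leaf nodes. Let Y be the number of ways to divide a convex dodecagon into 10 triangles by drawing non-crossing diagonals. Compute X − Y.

Full binary trees with 14 leaves have 14−1 = 13 internal nodes, so there are C_13 of them. So X = C_13 = 742900.
The number of triangulations of a 12-gon is the Catalan number C_10 (index = sides − 2). So Y = C_10 = 16796.
X − Y = 742900 − 16796 = 726104.

726104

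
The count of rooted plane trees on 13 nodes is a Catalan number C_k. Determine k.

12

A rooted plane tree on 13 nodes has 12 edges, and such trees are counted by C_12.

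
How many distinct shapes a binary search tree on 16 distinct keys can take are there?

Rooted binary trees with 16 nodes (each child slot possibly empty) number C_16.
C_16 = C_15 · 2(2·15+1)/(15+2) = 9694845 · 62/17 = 35357670.

35357670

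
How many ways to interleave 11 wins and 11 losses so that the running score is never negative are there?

58786

Ballot sequences with n votes each where one side never trails are Dyck words, counted by C_n; here n = 11.
C_11 = C(22,11)/12 = 705432/12 = 58786.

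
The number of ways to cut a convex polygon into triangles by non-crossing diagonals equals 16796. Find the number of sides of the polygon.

Triangulations of a convex m-gon are counted by C_{m−2}. Since C_10 = 16796, the index is 10.
So m − 2 = 10, giving m = 12 sides.

12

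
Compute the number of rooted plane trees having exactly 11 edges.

58786

A rooted plane tree with 11 edges has 12 nodes, and the count is C_11.
C_11 = 58786.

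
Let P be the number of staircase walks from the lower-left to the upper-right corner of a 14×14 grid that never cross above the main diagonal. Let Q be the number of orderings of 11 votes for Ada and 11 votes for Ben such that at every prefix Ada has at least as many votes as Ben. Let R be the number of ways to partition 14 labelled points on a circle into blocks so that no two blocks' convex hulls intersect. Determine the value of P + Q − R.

58786

Sub-diagonal monotone paths from (0,0) to (14,14) biject with Dyck paths of semilength 14, giving C_14. So P = C_14 = 2674440.
Reading a vote for the leader as '(' and for the other as ')' turns such a sequence into a balanced string of 11 pairs, so the count is C_11. So Q = C_11 = 58786.
Non-crossing partitions of an n-element set are counted by C_n; here n = 14. So R = C_14 = 2674440.
P + Q − R = 2674440 + 58786 − 2674440 = 58786.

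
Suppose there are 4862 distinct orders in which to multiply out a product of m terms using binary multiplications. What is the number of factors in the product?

Parenthesizations of m factors are counted by C_{m−1}. The Catalan number equal to 4862 is C_9.
So the index is 9, and the number of factors is 9 + 1 = 10.

10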